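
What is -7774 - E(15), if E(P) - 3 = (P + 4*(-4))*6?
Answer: -7771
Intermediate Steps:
E(P) = -93 + 6*P (E(P) = 3 + (P + 4*(-4))*6 = 3 + (P - 16)*6 = 3 + (-16 + P)*6 = 3 + (-96 + 6*P) = -93 + 6*P)
-7774 - E(15) = -7774 - (-93 + 6*15) = -7774 - (-93 + 90) = -7774 - 1*(-3) = -7774 + 3 = -7771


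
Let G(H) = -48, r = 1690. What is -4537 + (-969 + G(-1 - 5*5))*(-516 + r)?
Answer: -1198495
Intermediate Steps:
-4537 + (-969 + G(-1 - 5*5))*(-516 + r) = -4537 + (-969 - 48)*(-516 + 1690) = -4537 - 1017*1174 = -4537 - 1193958 = -1198495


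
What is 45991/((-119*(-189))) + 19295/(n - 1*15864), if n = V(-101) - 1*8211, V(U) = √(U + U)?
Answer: 16208972021182/13035914655057 - 19295*I*√202/579605827 ≈ 1.2434 - 0.00047314*I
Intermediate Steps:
V(U) = √2*√U (V(U) = √(2*U) = √2*√U)
n = -8211 + I*√202 (n = √2*√(-101) - 1*8211 = √2*(I*√101) - 8211 = I*√202 - 8211 = -8211 + I*√202 ≈ -8211.0 + 14.213*I)
45991/((-119*(-189))) + 19295/(n - 1*15864) = 45991/((-119*(-189))) + 19295/((-8211 + I*√202) - 1*15864) = 45991/22491 + 19295/((-8211 + I*√202) - 15864) = 45991*(1/22491) + 19295/(-24075 + I*√202) = 45991/22491 + 19295/(-24075 + I*√202)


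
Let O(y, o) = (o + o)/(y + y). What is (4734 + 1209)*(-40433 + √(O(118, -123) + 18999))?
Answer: -240293319 + 5943*√264527562/118 ≈ -2.3947e+8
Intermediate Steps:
O(y, o) = o/y (O(y, o) = (2*o)/((2*y)) = (2*o)*(1/(2*y)) = o/y)
(4734 + 1209)*(-40433 + √(O(118, -123) + 18999)) = (4734 + 1209)*(-40433 + √(-123/118 + 18999)) = 5943*(-40433 + √(-123*1/118 + 18999)) = 5943*(-40433 + √(-123/118 + 18999)) = 5943*(-40433 + √(2241759/118)) = 5943*(-40433 + √264527562/118) = -240293319 + 5943*√264527562/118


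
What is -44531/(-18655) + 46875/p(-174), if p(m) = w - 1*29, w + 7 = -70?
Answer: -869732839/1977430 ≈ -439.83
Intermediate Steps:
w = -77 (w = -7 - 70 = -77)
p(m) = -106 (p(m) = -77 - 1*29 = -77 - 29 = -106)
-44531/(-18655) + 46875/p(-174) = -44531/(-18655) + 46875/(-106) = -44531*(-1/18655) + 46875*(-1/106) = 44531/18655 - 46875/106 = -869732839/1977430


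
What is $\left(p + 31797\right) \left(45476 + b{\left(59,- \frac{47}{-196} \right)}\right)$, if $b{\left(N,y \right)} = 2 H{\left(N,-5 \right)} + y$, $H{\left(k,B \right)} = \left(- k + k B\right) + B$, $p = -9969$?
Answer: $\frac{47872160055}{49} \approx 9.7698 \cdot 10^{8}$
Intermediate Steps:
$H{\left(k,B \right)} = B - k + B k$ ($H{\left(k,B \right)} = \left(- k + B k\right) + B = B - k + B k$)
$b{\left(N,y \right)} = -10 + y - 12 N$ ($b{\left(N,y \right)} = 2 \left(-5 - N - 5 N\right) + y = 2 \left(-5 - 6 N\right) + y = \left(-10 - 12 N\right) + y = -10 + y - 12 N$)
$\left(p + 31797\right) \left(45476 + b{\left(59,- \frac{47}{-196} \right)}\right) = \left(-9969 + 31797\right) \left(45476 - \left(718 - \frac{47}{196}\right)\right) = 21828 \left(45476 - \frac{140681}{196}\right) = 21828 \cdot \frac{8772615}{196} = \frac{47872160055}{49}$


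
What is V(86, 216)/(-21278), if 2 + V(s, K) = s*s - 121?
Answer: -7273/21278 ≈ -0.34181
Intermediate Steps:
V(s, K) = -123 + s² (V(s, K) = -2 + (s*s - 121) = -2 + (s² - 121) = -2 + (-121 + s²) = -123 + s²)
V(86, 216)/(-21278) = (-123 + 86²)/(-21278) = (-123 + 7396)*(-1/21278) = 7273*(-1/21278) = -7273/21278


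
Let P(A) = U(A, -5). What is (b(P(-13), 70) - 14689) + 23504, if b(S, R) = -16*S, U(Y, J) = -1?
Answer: 8831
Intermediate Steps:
P(A) = -1
(b(P(-13), 70) - 14689) + 23504 = (-16*(-1) - 14689) + 23504 = (16 - 14689) + 23504 = -14673 + 23504 = 8831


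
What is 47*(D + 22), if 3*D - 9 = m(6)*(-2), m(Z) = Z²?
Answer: 47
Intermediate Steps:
D = -21 (D = 3 + (6²*(-2))/3 = 3 + (36*(-2))/3 = 3 + (⅓)*(-72) = 3 - 24 = -21)
47*(D + 22) = 47*(-21 + 22) = 47*1 = 47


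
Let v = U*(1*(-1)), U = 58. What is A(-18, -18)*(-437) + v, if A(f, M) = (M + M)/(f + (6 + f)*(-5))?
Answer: 2216/7 ≈ 316.57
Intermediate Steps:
v = -58 (v = 58*(1*(-1)) = 58*(-1) = -58)
A(f, M) = 2*M/(-30 - 4*f) (A(f, M) = (2*M)/(f + (-30 - 5*f)) = (2*M)/(-30 - 4*f) = 2*M/(-30 - 4*f))
A(-18, -18)*(-437) + v = -1*(-18)/(15 + 2*(-18))*(-437) - 58 = -1*(-18)/(15 - 36)*(-437) - 58 = -1*(-18)/(-21)*(-437) - 58 = -1*(-18)*(-1/21)*(-437) - 58 = -6/7*(-437) - 58 = 2622/7 - 58 = 2216/7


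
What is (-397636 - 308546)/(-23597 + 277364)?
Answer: -235394/84589 ≈ -2.7828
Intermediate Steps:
(-397636 - 308546)/(-23597 + 277364) = -706182/253767 = -706182*1/253767 = -235394/84589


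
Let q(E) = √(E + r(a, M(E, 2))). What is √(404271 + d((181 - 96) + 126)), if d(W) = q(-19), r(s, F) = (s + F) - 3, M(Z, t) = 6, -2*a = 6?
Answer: √(404271 + I*√19) ≈ 635.82 + 0.003*I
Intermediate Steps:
a = -3 (a = -½*6 = -3)
r(s, F) = -3 + F + s (r(s, F) = (F + s) - 3 = -3 + F + s)
q(E) = √E (q(E) = √(E + (-3 + 6 - 3)) = √(E + 0) = √E)
d(W) = I*√19 (d(W) = √(-19) = I*√19)
√(404271 + d((181 - 96) + 126)) = √(404271 + I*√19)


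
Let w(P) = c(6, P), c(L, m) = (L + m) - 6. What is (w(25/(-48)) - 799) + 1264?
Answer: 22295/48 ≈ 464.48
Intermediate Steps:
c(L, m) = -6 + L + m
w(P) = P (w(P) = -6 + 6 + P = P)
(w(25/(-48)) - 799) + 1264 = (25/(-48) - 799) + 1264 = (25*(-1/48) - 799) + 1264 = (-25/48 - 799) + 1264 = -38377/48 + 1264 = 22295/48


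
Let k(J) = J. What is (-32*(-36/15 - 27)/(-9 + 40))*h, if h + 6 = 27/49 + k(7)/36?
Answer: -2392/15 ≈ -159.47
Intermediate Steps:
h = -9269/1764 (h = -6 + (27/49 + 7/36) = -6 + 1315/1764 = -9269/1764 ≈ -5.2545)
(-32*(-36/15 - 27)/(-9 + 40))*h = -32*(-36/15 - 27)/(-9 + 40)*(-9269/1764) = -32*(-36*1/15 - 27)/31*(-9269/1764) = -32*(-12/5 - 27)/31*(-9269/1764) = -(-4704)/(5*31)*(-9269/1764) = -32*(-147/155)*(-9269/1764) = (4704/155)*(-9269/1764) = -2392/15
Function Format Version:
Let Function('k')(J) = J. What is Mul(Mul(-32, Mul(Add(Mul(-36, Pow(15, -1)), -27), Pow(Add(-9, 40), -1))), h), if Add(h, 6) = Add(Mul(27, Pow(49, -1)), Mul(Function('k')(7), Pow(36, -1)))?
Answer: Rational(-2392, 15) ≈ -159.47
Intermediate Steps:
h = Rational(-9269, 1764) (h = Add(-6, Add(Mul(27, Pow(49, -1)), Mul(7, Pow(36, -1)))) = Add(-6, Add(Mul(27, Rational(1, 49)), Mul(7, Rational(1, 36)))) = Add(-6, Add(Rational(27, 49), Rational(7, 36))) = Add(-6, Rational(1315, 1764)) = Rational(-9269, 1764) ≈ -5.2545)
Mul(Mul(-32, Mul(Add(Mul(-36, Pow(15, -1)), -27), Pow(Add(-9, 40), -1))), h) = Mul(Mul(-32, Mul(Add(Mul(-36, Pow(15, -1)), -27), Pow(Add(-9, 40), -1))), Rational(-9269, 1764)) = Mul(Mul(-32, Mul(Add(Mul(-36, Rational(1, 15)), -27), Pow(31, -1))), Rational(-9269, 1764)) = Mul(Mul(-32, Mul(Add(Rational(-12, 5), -27), Rational(1, 31))), Rational(-9269, 1764)) = Mul(Mul(-32, Mul(Rational(-147, 5), Rational(1, 31))), Rational(-9269, 1764)) = Mul(Mul(-32, Rational(-147, 155)), Rational(-9269, 1764)) = Mul(Rational(4704, 155), Rational(-9269, 1764)) = Rational(-2392, 15)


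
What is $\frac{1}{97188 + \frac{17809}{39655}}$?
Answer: $\frac{3605}{350364359} \approx 1.0289 \cdot 10^{-5}$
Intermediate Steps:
$\frac{1}{97188 + \frac{17809}{39655}} = \frac{1}{97188 + 17809 \cdot \frac{1}{39655}} = \frac{1}{97188 + \frac{1619}{3605}} = \frac{1}{\frac{350364359}{3605}} = \frac{3605}{350364359}$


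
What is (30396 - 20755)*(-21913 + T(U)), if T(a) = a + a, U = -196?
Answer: -215042505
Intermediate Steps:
T(a) = 2*a
(30396 - 20755)*(-21913 + T(U)) = (30396 - 20755)*(-21913 + 2*(-196)) = 9641*(-21913 - 392) = 9641*(-22305) = -215042505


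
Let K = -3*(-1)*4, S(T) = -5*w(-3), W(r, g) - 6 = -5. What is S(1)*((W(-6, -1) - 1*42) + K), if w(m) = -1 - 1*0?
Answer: -145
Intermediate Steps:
W(r, g) = 1 (W(r, g) = 6 - 5 = 1)
w(m) = -1 (w(m) = -1 + 0 = -1)
S(T) = 5 (S(T) = -5*(-1) = 5)
K = 12 (K = 3*4 = 12)
S(1)*((W(-6, -1) - 1*42) + K) = 5*((1 - 1*42) + 12) = 5*((1 - 42) + 12) = 5*(-41 + 12) = 5*(-29) = -145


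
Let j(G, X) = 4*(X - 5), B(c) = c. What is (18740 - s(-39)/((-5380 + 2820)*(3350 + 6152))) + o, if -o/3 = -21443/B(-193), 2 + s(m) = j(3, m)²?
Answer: 43207387925951/2347374080 ≈ 18407.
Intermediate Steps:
j(G, X) = -20 + 4*X (j(G, X) = 4*(-5 + X) = -20 + 4*X)
s(m) = -2 + (-20 + 4*m)²
o = -64329/193 (o = -(-64329)/(-193) = -(-64329)*(-1)/193 = -3*21443/193 = -64329/193 ≈ -333.31)
(18740 - s(-39)/((-5380 + 2820)*(3350 + 6152))) + o = (18740 - (-2 + 16*(-5 - 39)²)/((-5380 + 2820)*(3350 + 6152))) - 64329/193 = (18740 - (-2 + 16*(-44)²)/((-2560*9502))) - 64329/193 = (18740 - (-2 + 16*1936)/(-24325120)) - 64329/193 = (18740 - (-2 + 30976)*(-1)/24325120) - 64329/193 = (18740 - 30974*(-1)/24325120) - 64329/193 = (18740 - 1*(-15487/12162560)) - 64329/193 = (18740 + 15487/12162560) - 64329/193 = 227926389887/12162560 - 64329/193 = 43207387925951/2347374080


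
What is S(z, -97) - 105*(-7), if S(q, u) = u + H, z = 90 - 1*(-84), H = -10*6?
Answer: 578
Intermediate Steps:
H = -60
z = 174 (z = 90 + 84 = 174)
S(q, u) = -60 + u (S(q, u) = u - 60 = -60 + u)
S(z, -97) - 105*(-7) = (-60 - 97) - 105*(-7) = -157 + 735 = 578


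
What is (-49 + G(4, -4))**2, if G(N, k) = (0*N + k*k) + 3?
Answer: 900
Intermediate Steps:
G(N, k) = 3 + k**2 (G(N, k) = (0 + k**2) + 3 = k**2 + 3 = 3 + k**2)
(-49 + G(4, -4))**2 = (-49 + (3 + (-4)**2))**2 = (-49 + (3 + 16))**2 = (-49 + 19)**2 = (-30)**2 = 900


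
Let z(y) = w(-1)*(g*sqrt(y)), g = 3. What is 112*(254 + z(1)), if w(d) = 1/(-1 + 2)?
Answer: 28784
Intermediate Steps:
w(d) = 1 (w(d) = 1/1 = 1)
z(y) = 3*sqrt(y) (z(y) = 1*(3*sqrt(y)) = 3*sqrt(y))
112*(254 + z(1)) = 112*(254 + 3*sqrt(1)) = 112*(254 + 3*1) = 112*(254 + 3) = 112*257 = 28784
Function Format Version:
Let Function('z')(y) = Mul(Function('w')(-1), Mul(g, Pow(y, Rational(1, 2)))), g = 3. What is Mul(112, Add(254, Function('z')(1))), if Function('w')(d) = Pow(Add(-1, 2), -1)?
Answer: 28784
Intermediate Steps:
Function('w')(d) = 1 (Function('w')(d) = Pow(1, -1) = 1)
Function('z')(y) = Mul(3, Pow(y, Rational(1, 2))) (Function('z')(y) = Mul(1, Mul(3, Pow(y, Rational(1, 2)))) = Mul(3, Pow(y, Rational(1, 2))))
Mul(112, Add(254, Function('z')(1))) = Mul(112, Add(254, Mul(3, Pow(1, Rational(1, 2))))) = Mul(112, Add(254, Mul(3, 1))) = Mul(112, Add(254, 3)) = Mul(112, 257) = 28784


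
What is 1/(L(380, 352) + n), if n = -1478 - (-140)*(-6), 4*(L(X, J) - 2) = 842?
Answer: -2/4211 ≈ -0.00047495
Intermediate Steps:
L(X, J) = 425/2 (L(X, J) = 2 + (1/4)*842 = 2 + 421/2 = 425/2)
n = -2318 (n = -1478 - 140*6 = -1478 - 840 = -2318)
1/(L(380, 352) + n) = 1/(425/2 - 2318) = 1/(-4211/2) = -2/4211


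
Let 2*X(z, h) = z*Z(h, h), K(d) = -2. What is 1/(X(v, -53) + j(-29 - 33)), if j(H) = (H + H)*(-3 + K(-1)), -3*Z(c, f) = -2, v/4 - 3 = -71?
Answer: 3/1588 ≈ 0.0018892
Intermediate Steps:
v = -272 (v = 12 + 4*(-71) = 12 - 284 = -272)
Z(c, f) = ⅔ (Z(c, f) = -⅓*(-2) = ⅔)
X(z, h) = z/3 (X(z, h) = (z*(⅔))/2 = (2*z/3)/2 = z/3)
j(H) = -10*H (j(H) = (H + H)*(-3 - 2) = (2*H)*(-5) = -10*H)
1/(X(v, -53) + j(-29 - 33)) = 1/((⅓)*(-272) - 10*(-29 - 33)) = 1/(-272/3 - 10*(-62)) = 1/(-272/3 + 620) = 1/(1588/3) = 3/1588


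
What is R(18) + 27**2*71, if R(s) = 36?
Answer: 51795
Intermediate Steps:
R(18) + 27**2*71 = 36 + 27**2*71 = 36 + 729*71 = 36 + 51759 = 51795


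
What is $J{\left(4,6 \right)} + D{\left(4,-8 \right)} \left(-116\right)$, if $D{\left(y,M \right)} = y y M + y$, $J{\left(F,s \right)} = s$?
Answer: $14390$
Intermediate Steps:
$D{\left(y,M \right)} = y + M y^{2}$ ($D{\left(y,M \right)} = y^{2} M + y = M y^{2} + y = y + M y^{2}$)
$J{\left(4,6 \right)} + D{\left(4,-8 \right)} \left(-116\right) = 6 + 4 \left(1 - 32\right) \left(-116\right) = 6 + 4 \left(-31\right) \left(-116\right) = 6 - -14384 = 6 + 14384 = 14390$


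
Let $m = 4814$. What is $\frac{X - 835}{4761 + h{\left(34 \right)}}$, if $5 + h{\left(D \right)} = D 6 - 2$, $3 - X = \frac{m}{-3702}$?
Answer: $- \frac{1537625}{9177258} \approx -0.16755$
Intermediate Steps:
$X = \frac{7960}{1851}$ ($X = 3 - \frac{4814}{-3702} = 3 - 4814 \left(- \frac{1}{3702}\right) = 3 - - \frac{2407}{1851} = 3 + \frac{2407}{1851} = \frac{7960}{1851} \approx 4.3004$)
$h{\left(D \right)} = -7 + 6 D$ ($h{\left(D \right)} = -5 + \left(D 6 - 2\right) = -5 + \left(6 D - 2\right) = -5 + \left(-2 + 6 D\right) = -7 + 6 D$)
$\frac{X - 835}{4761 + h{\left(34 \right)}} = \frac{\frac{7960}{1851} - 835}{4761 + \left(-7 + 6 \cdot 34\right)} = - \frac{1537625}{1851 \left(4761 + \left(-7 + 204\right)\right)} = - \frac{1537625}{1851 \left(4761 + 197\right)} = - \frac{1537625}{1851 \cdot 4958} = \left(- \frac{1537625}{1851}\right) \frac{1}{4958} = - \frac{1537625}{9177258}$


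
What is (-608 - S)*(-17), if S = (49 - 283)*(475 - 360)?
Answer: -447134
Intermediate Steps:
S = -26910 (S = -234*115 = -26910)
(-608 - S)*(-17) = (-608 - 1*(-26910))*(-17) = (-608 + 26910)*(-17) = 26302*(-17) = -447134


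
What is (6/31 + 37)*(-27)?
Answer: -31131/31 ≈ -1004.2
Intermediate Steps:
(6/31 + 37)*(-27) = (1153/31)*(-27) = -31131/31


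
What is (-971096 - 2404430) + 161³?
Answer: 797755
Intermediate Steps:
(-971096 - 2404430) + 161³ = -3375526 + 4173281 = 797755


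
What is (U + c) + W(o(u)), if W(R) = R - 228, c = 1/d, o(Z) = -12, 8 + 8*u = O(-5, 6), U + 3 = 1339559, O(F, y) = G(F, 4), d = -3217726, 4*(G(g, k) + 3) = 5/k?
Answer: 4309551915415/3217726 ≈ 1.3393e+6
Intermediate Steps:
G(g, k) = -3 + 5/(4*k) (G(g, k) = -3 + (5/k)/4 = -3 + 5/(4*k))
O(F, y) = -43/16 (O(F, y) = -3 + (5/4)/4 = -3 + (5/4)*(¼) = -3 + 5/16 = -43/16)
U = 1339556 (U = -3 + 1339559 = 1339556)
u = -171/128 (u = -1 + (⅛)*(-43/16) = -1 - 43/128 = -171/128 ≈ -1.3359)
c = -1/3217726 (c = 1/(-3217726) = -1/3217726 ≈ -3.1078e-7)
W(R) = -228 + R
(U + c) + W(o(u)) = (1339556 - 1/3217726) + (-228 - 12) = 4310324169655/3217726 - 240 = 4309551915415/3217726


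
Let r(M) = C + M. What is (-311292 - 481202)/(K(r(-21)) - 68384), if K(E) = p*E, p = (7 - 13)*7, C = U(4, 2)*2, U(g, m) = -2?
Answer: 396247/33667 ≈ 11.770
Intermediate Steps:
C = -4 (C = -2*2 = -4)
p = -42 (p = -6*7 = -42)
r(M) = -4 + M
K(E) = -42*E
(-311292 - 481202)/(K(r(-21)) - 68384) = (-311292 - 481202)/(-42*(-4 - 21) - 68384) = -792494/(-42*(-25) - 68384) = -792494/(1050 - 68384) = -792494/(-67334) = -792494*(-1/67334) = 396247/33667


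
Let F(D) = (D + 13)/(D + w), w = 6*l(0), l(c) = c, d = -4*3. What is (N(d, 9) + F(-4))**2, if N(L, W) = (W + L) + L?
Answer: 4761/16 ≈ 297.56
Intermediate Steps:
d = -12
w = 0 (w = 6*0 = 0)
N(L, W) = W + 2*L (N(L, W) = (L + W) + L = W + 2*L)
F(D) = (13 + D)/D (F(D) = (D + 13)/(D + 0) = (13 + D)/D)
(N(d, 9) + F(-4))**2 = ((9 + 2*(-12)) + (13 - 4)/(-4))**2 = ((9 - 24) - 1/4*9)**2 = (-15 - 9/4)**2 = (-69/4)**2 = 4761/16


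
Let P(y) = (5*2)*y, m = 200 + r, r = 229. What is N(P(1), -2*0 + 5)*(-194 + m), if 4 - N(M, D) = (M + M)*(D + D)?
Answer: -46060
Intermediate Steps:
m = 429 (m = 200 + 229 = 429)
P(y) = 10*y
N(M, D) = 4 - 4*D*M (N(M, D) = 4 - (M + M)*(D + D) = 4 - 2*M*2*D = 4 - 4*D*M)
N(P(1), -2*0 + 5)*(-194 + m) = (4 - 4*(-2*0 + 5)*10*1)*(-194 + 429) = (4 - 4*(0 + 5)*10)*235 = (4 - 4*5*10)*235 = (4 - 200)*235 = -196*235 = -46060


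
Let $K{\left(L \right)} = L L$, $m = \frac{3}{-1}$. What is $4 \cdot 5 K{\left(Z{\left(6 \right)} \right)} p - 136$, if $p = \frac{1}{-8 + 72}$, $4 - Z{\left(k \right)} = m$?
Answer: $- \frac{1931}{16} \approx -120.69$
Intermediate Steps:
$m = -3$ ($m = 3 \left(-1\right) = -3$)
$Z{\left(k \right)} = 7$ ($Z{\left(k \right)} = 4 - -3 = 4 + 3 = 7$)
$K{\left(L \right)} = L^{2}$
$p = \frac{1}{64} \approx 0.015625$
$4 \cdot 5 K{\left(Z{\left(6 \right)} \right)} p - 136 = 4 \cdot 5 \cdot 7^{2} \cdot \frac{1}{64} - 136 = 20 \cdot 49 \cdot \frac{1}{64} - 136 = 980 \cdot \frac{1}{64} - 136 = \frac{245}{16} - 136 = - \frac{1931}{16}$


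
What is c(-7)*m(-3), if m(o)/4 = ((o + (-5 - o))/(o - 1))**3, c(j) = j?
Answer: -875/16 ≈ -54.688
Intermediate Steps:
m(o) = -500/(-1 + o)**3 (m(o) = 4*((o + (-5 - o))/(o - 1))**3 = 4*(-5/(-1 + o))**3 = 4*(-125/(-1 + o)**3) = -500/(-1 + o)**3)
c(-7)*m(-3) = -(-3500)/(-1 - 3)**3 = -(-3500)/(-4)**3 = -(-3500)*(-1)/64 = -7*125/16 = -875/16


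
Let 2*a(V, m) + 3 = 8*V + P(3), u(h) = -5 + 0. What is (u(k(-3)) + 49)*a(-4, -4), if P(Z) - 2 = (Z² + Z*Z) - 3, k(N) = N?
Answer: -396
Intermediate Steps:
P(Z) = -1 + 2*Z² (P(Z) = 2 + ((Z² + Z*Z) - 3) = 2 + ((Z² + Z²) - 3) = 2 + (2*Z² - 3) = 2 + (-3 + 2*Z²) = -1 + 2*Z²)
u(h) = -5
a(V, m) = 7 + 4*V (a(V, m) = -3/2 + (8*V + (-1 + 2*3²))/2 = -3/2 + (8*V + (-1 + 2*9))/2 = -3/2 + (8*V + (-1 + 18))/2 = -3/2 + (8*V + 17)/2 = -3/2 + (17 + 8*V)/2 = -3/2 + (17/2 + 4*V) = 7 + 4*V)
(u(k(-3)) + 49)*a(-4, -4) = (-5 + 49)*(7 + 4*(-4)) = 44*(7 - 16) = 44*(-9) = -396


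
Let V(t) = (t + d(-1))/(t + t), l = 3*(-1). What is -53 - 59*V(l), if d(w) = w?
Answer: -277/3 ≈ -92.333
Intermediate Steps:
l = -3
V(t) = (-1 + t)/(2*t) (V(t) = (t - 1)/(t + t) = (-1 + t)/((2*t)) = (-1 + t)*(1/(2*t)) = (-1 + t)/(2*t))
-53 - 59*V(l) = -53 - 59*(-1 - 3)/(2*(-3)) = -53 - 59*(-1)*(-4)/(2*3) = -53 - 59*2/3 = -53 - 118/3 = -277/3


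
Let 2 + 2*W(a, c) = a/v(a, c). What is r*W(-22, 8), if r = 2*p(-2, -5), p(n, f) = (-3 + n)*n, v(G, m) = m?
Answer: -95/2 ≈ -47.500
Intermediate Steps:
p(n, f) = n*(-3 + n)
W(a, c) = -1 + a/(2*c) (W(a, c) = -1 + (a/c)/2 = -1 + a/(2*c))
r = 20 (r = 2*(-2*(-3 - 2)) = 2*(-2*(-5)) = 2*10 = 20)
r*W(-22, 8) = 20*(((1/2)*(-22) - 1*8)/8) = 20*((-11 - 8)/8) = 20*((1/8)*(-19)) = 20*(-19/8) = -95/2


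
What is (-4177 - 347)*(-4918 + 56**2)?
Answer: 8061768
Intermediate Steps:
(-4177 - 347)*(-4918 + 56**2) = -4524*(-4918 + 3136) = -4524*(-1782) = 8061768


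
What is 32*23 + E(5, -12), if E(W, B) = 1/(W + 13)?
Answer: 13249/18 ≈ 736.06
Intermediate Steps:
E(W, B) = 1/(13 + W)
32*23 + E(5, -12) = 32*23 + 1/(13 + 5) = 736 + 1/18 = 13249/18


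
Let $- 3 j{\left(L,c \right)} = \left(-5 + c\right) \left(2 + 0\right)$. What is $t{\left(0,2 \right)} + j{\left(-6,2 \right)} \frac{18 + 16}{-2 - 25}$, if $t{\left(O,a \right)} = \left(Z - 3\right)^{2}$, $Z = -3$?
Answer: $\frac{904}{27} \approx 33.482$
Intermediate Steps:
$t{\left(O,a \right)} = 36$ ($t{\left(O,a \right)} = \left(-3 - 3\right)^{2} = \left(-6\right)^{2} = 36$)
$j{\left(L,c \right)} = \frac{10}{3} - \frac{2 c}{3}$ ($j{\left(L,c \right)} = - \frac{\left(-5 + c\right) \left(2 + 0\right)}{3} = - \frac{\left(-5 + c\right) 2}{3} = - \frac{-10 + 2 c}{3} = \frac{10}{3} - \frac{2 c}{3}$)
$t{\left(0,2 \right)} + j{\left(-6,2 \right)} \frac{18 + 16}{-2 - 25} = 36 + \left(\frac{10}{3} - \frac{4}{3}\right) \frac{18 + 16}{-2 - 25} = 36 + \left(\frac{10}{3} - \frac{4}{3}\right) \frac{34}{-27} = 36 + 2 \cdot 34 \left(- \frac{1}{27}\right) = 36 + 2 \left(- \frac{34}{27}\right) = 36 - \frac{68}{27} = \frac{904}{27}$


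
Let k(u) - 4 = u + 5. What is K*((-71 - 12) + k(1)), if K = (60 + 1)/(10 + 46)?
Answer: -4453/56 ≈ -79.518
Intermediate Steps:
K = 61/56 ≈ 1.0893
k(u) = 9 + u (k(u) = 4 + (u + 5) = 4 + (5 + u) = 9 + u)
K*((-71 - 12) + k(1)) = 61*((-71 - 12) + (9 + 1))/56 = 61*(-83 + 10)/56 = (61/56)*(-73) = -4453/56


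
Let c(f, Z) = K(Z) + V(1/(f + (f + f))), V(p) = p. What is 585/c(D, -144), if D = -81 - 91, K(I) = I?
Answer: -60372/14861 ≈ -4.0624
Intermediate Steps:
D = -172
c(f, Z) = Z + 1/(3*f) (c(f, Z) = Z + 1/(f + (f + f)) = Z + 1/(f + 2*f) = Z + 1/(3*f))
585/c(D, -144) = 585/(-144 + (1/3)/(-172)) = 585/(-144 + (1/3)*(-1/172)) = 585/(-144 - 1/516) = 585/(-74305/516) = 585*(-516/74305) = -60372/14861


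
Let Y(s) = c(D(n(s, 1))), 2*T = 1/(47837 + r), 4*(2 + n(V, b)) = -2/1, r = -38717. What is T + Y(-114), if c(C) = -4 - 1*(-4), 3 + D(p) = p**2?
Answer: 1/18240 ≈ 5.4825e-5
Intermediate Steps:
n(V, b) = -5/2 (n(V, b) = -2 + (-2/1)/4 = -2 + (-2*1)/4 = -2 + (1/4)*(-2) = -2 - 1/2 = -5/2)
D(p) = -3 + p**2
T = 1/18240 (T = 1/(2*(47837 - 38717)) = (1/2)/9120 = (1/2)*(1/9120) = 1/18240 ≈ 5.4825e-5)
c(C) = 0 (c(C) = -4 + 4 = 0)
Y(s) = 0
T + Y(-114) = 1/18240 + 0 = 1/18240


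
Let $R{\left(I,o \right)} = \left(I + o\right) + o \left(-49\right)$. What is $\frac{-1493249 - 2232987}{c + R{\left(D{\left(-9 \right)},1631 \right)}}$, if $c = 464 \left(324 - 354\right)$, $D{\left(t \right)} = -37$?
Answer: $\frac{3726236}{92245} \approx 40.395$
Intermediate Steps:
$R{\left(I,o \right)} = I - 48 o$ ($R{\left(I,o \right)} = \left(I + o\right) - 49 o = I - 48 o$)
$c = -13920$ ($c = 464 \left(-30\right) = -13920$)
$\frac{-1493249 - 2232987}{c + R{\left(D{\left(-9 \right)},1631 \right)}} = \frac{-1493249 - 2232987}{-13920 - 78325} = - \frac{3726236}{-13920 - 78325} = - \frac{3726236}{-92245} = \left(-3726236\right) \left(- \frac{1}{92245}\right) = \frac{3726236}{92245}$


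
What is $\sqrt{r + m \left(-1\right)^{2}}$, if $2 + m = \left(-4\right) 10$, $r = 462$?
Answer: $2 \sqrt{105} \approx 20.494$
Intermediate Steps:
$m = -42$ ($m = -2 - 40 = -42$)
$\sqrt{r + m \left(-1\right)^{2}} = \sqrt{462 - 42 \left(-1\right)^{2}} = \sqrt{462 - 42} = \sqrt{420} = 2 \sqrt{105}$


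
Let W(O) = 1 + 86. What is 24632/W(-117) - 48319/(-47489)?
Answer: 1173952801/4131543 ≈ 284.14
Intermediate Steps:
W(O) = 87
24632/W(-117) - 48319/(-47489) = 24632/87 - 48319/(-47489) = 24632*(1/87) - 48319*(-1/47489) = 24632/87 + 48319/47489 = 1173952801/4131543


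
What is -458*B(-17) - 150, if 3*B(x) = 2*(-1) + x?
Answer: 8252/3 ≈ 2750.7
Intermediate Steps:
B(x) = -2/3 + x/3 (B(x) = (2*(-1) + x)/3 = (-2 + x)/3 = -2/3 + x/3)
-458*B(-17) - 150 = -458*(-2/3 + (1/3)*(-17)) - 150 = -458*(-2/3 - 17/3) - 150 = -458*(-19/3) - 150 = 8702/3 - 150 = 8252/3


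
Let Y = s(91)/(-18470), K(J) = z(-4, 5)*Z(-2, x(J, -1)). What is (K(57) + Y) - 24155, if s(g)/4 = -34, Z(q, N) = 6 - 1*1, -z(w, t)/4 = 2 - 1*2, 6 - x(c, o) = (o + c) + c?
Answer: -223071357/9235 ≈ -24155.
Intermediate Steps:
x(c, o) = 6 - o - 2*c (x(c, o) = 6 - ((o + c) + c) = 6 - ((c + o) + c) = 6 - (o + 2*c) = 6 + (-o - 2*c) = 6 - o - 2*c)
z(w, t) = 0 (z(w, t) = -4*(2 - 1*2) = -4*(2 - 2) = -4*0 = 0)
Z(q, N) = 5 (Z(q, N) = 6 - 1 = 5)
s(g) = -136 (s(g) = 4*(-34) = -136)
K(J) = 0 (K(J) = 0*5 = 0)
Y = 68/9235 (Y = -136/(-18470) = -136*(-1/18470) = 68/9235 ≈ 0.0073633)
(K(57) + Y) - 24155 = (0 + 68/9235) - 24155 = 68/9235 - 24155 = -223071357/9235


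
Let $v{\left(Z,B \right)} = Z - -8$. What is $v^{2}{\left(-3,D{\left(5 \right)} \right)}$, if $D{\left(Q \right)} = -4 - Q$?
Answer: $25$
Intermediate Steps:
$v{\left(Z,B \right)} = 8 + Z$ ($v{\left(Z,B \right)} = Z + 8 = 8 + Z$)
$v^{2}{\left(-3,D{\left(5 \right)} \right)} = \left(8 - 3\right)^{2} = 5^{2} = 25$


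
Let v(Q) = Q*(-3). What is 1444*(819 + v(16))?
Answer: 1113324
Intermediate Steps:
v(Q) = -3*Q
1444*(819 + v(16)) = 1444*(819 - 3*16) = 1444*(819 - 48) = 1444*771 = 1113324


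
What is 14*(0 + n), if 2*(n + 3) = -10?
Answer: -112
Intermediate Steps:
n = -8 (n = -3 + (1/2)*(-10) = -3 - 5 = -8)
14*(0 + n) = 14*(0 - 8) = 14*(-8) = -112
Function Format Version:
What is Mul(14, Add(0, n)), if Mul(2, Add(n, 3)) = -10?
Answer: -112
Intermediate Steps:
n = -8 (n = Add(-3, Mul(Rational(1, 2), -10)) = Add(-3, -5) = -8)
Mul(14, Add(0, n)) = Mul(14, Add(0, -8)) = Mul(14, -8) = -112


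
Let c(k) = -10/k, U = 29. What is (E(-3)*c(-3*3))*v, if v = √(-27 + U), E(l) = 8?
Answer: 80*√2/9 ≈ 12.571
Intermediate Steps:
v = √2 (v = √(-27 + 29) = √2 ≈ 1.4142)
(E(-3)*c(-3*3))*v = (8*(-10/((-3*3))))*√2 = (8*(-10/(-9)))*√2 = (8*(-10*(-⅑)))*√2 = (8*(10/9))*√2 = 80*√2/9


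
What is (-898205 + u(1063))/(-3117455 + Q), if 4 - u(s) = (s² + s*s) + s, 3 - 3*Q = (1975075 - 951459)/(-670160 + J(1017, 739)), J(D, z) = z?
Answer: 3172254243063/3130333249393 ≈ 1.0134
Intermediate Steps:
Q = 3031879/2008263 (Q = 1 - (1975075 - 951459)/(3*(-670160 + 739)) = 1 - 1023616/(3*(-669421)) = 1 - 1023616*(-1)/(3*669421) = 1 - ⅓*(-1023616/669421) = 1 + 1023616/2008263 = 3031879/2008263 ≈ 1.5097)
u(s) = 4 - s - 2*s² (u(s) = 4 - ((s² + s*s) + s) = 4 - ((s² + s²) + s) = 4 - (2*s² + s) = 4 - (s + 2*s²) = 4 + (-s - 2*s²) = 4 - s - 2*s²)
(-898205 + u(1063))/(-3117455 + Q) = (-898205 + (4 - 1*1063 - 2*1063²))/(-3117455 + 3031879/2008263) = (-898205 + (4 - 1063 - 2*1129969))/(-6260666498786/2008263) = (-898205 + (4 - 1063 - 2259938))*(-2008263/6260666498786) = (-898205 - 2260997)*(-2008263/6260666498786) = -3159202*(-2008263/6260666498786) = 3172254243063/3130333249393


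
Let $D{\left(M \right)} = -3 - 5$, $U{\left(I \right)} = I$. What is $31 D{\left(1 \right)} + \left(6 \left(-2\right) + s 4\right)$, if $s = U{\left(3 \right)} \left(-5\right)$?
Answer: $-320$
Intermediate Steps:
$D{\left(M \right)} = -8$ ($D{\left(M \right)} = -3 - 5 = -8$)
$s = -15$ ($s = 3 \left(-5\right) = -15$)
$31 D{\left(1 \right)} + \left(6 \left(-2\right) + s 4\right) = 31 \left(-8\right) + \left(6 \left(-2\right) - 60\right) = -248 - 72 = -320$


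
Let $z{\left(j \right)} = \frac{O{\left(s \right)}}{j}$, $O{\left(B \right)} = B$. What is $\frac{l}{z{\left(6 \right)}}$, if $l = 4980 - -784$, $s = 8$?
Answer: $4323$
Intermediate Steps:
$l = 5764$ ($l = 4980 + 784 = 5764$)
$z{\left(j \right)} = \frac{8}{j}$
$\frac{l}{z{\left(6 \right)}} = \frac{5764}{8 \cdot \frac{1}{6}} = \frac{5764}{\frac{4}{3}} = 5764 \cdot \frac{3}{4} = 4323$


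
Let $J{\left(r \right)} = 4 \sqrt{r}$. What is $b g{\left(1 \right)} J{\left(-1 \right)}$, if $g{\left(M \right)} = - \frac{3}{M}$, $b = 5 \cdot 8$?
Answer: $- 480 i \approx - 480.0 i$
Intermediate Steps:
$b = 40$
$b g{\left(1 \right)} J{\left(-1 \right)} = 40 \left(- \frac{3}{1}\right) 4 \sqrt{-1} = 40 \left(\left(-3\right) 1\right) 4 i = 40 \left(-3\right) 4 i = - 120 \cdot 4 i = - 480 i$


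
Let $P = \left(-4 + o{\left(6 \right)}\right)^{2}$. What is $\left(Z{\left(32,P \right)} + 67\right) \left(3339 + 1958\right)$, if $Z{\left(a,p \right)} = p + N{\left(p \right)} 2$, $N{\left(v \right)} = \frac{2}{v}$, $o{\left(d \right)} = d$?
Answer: $381384$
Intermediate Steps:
$P = 4$ ($P = \left(-4 + 6\right)^{2} = 2^{2} = 4$)
$Z{\left(a,p \right)} = p + \frac{4}{p}$ ($Z{\left(a,p \right)} = p + \frac{2}{p} 2 = p + \frac{4}{p}$)
$\left(Z{\left(32,P \right)} + 67\right) \left(3339 + 1958\right) = \left(\left(4 + \frac{4}{4}\right) + 67\right) \left(3339 + 1958\right) = \left(\left(4 + 4 \cdot \frac{1}{4}\right) + 67\right) 5297 = \left(\left(4 + 1\right) + 67\right) 5297 = \left(5 + 67\right) 5297 = 72 \cdot 5297 = 381384$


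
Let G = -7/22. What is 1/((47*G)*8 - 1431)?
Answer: -11/17057 ≈ -0.00064490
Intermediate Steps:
G = -7/22 (G = -7*1/22 = -7/22 ≈ -0.31818)
1/((47*G)*8 - 1431) = 1/((47*(-7/22))*8 - 1431) = 1/(-329/22*8 - 1431) = 1/(-1316/11 - 1431) = 1/(-17057/11) = -11/17057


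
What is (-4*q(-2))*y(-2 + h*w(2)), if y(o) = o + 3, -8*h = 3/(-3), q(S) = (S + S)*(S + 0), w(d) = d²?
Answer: -48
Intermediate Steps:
q(S) = 2*S² (q(S) = (2*S)*S = 2*S²)
h = ⅛ (h = -3/(8*(-3)) = -3*(-1)/(8*3) = -⅛*(-1) = ⅛ ≈ 0.12500)
y(o) = 3 + o
(-4*q(-2))*y(-2 + h*w(2)) = (-8*(-2)²)*(3 + (-2 + (⅛)*2²)) = (-8*4)*(3 + (-2 + (⅛)*4)) = (-4*8)*(3 + (-2 + ½)) = -32*(3 - 3/2) = -32*3/2 = -48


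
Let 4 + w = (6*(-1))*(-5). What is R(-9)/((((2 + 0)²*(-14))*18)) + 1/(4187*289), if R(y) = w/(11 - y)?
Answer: -15720479/12197233440 ≈ -0.0012889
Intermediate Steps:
w = 26 (w = -4 + (6*(-1))*(-5) = -4 - 6*(-5) = -4 + 30 = 26)
R(y) = 26/(11 - y)
R(-9)/((((2 + 0)²*(-14))*18)) + 1/(4187*289) = (-26/(-11 - 9))/((((2 + 0)²*(-14))*18)) + 1/(4187*289) = (-26/(-20))/(((2²*(-14))*18)) + (1/4187)*(1/289) = (-26*(-1/20))/(((4*(-14))*18)) + 1/1210043 = 13/(10*((-56*18))) + 1/1210043 = (13/10)/(-1008) + 1/1210043 = (13/10)*(-1/1008) + 1/1210043 = -13/10080 + 1/1210043 = -15720479/12197233440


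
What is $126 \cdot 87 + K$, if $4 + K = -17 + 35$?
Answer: $10976$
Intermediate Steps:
$K = 14$ ($K = -4 + \left(-17 + 35\right) = -4 + 18 = 14$)
$126 \cdot 87 + K = 126 \cdot 87 + 14 = 10962 + 14 = 10976$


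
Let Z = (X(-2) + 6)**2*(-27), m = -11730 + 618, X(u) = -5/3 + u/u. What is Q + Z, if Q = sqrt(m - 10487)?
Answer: -768 + I*sqrt(21599) ≈ -768.0 + 146.97*I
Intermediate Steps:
X(u) = -2/3 (X(u) = -5*1/3 + 1 = -5/3 + 1 = -2/3)
m = -11112
Q = I*sqrt(21599) (Q = sqrt(-11112 - 10487) = sqrt(-21599) = I*sqrt(21599) ≈ 146.97*I)
Z = -768 (Z = (-2/3 + 6)**2*(-27) = (16/3)**2*(-27) = (256/9)*(-27) = -768)
Q + Z = I*sqrt(21599) - 768 = -768 + I*sqrt(21599)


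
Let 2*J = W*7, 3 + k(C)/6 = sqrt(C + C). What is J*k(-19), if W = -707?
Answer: 44541 - 14847*I*sqrt(38) ≈ 44541.0 - 91523.0*I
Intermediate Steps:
k(C) = -18 + 6*sqrt(2)*sqrt(C) (k(C) = -18 + 6*sqrt(C + C) = -18 + 6*sqrt(2*C) = -18 + 6*(sqrt(2)*sqrt(C)) = -18 + 6*sqrt(2)*sqrt(C))
J = -4949/2 (J = (-707*7)/2 = (1/2)*(-4949) = -4949/2 ≈ -2474.5)
J*k(-19) = -4949*(-18 + 6*sqrt(2)*sqrt(-19))/2 = -4949*(-18 + 6*sqrt(2)*(I*sqrt(19)))/2 = -4949*(-18 + 6*I*sqrt(38))/2 = 44541 - 14847*I*sqrt(38)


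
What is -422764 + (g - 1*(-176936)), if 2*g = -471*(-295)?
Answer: -352711/2 ≈ -1.7636e+5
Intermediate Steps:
g = 138945/2 (g = (-471*(-295))/2 = (½)*138945 = 138945/2 ≈ 69473.)
-422764 + (g - 1*(-176936)) = -422764 + (138945/2 - 1*(-176936)) = -422764 + (138945/2 + 176936) = -422764 + 492817/2 = -352711/2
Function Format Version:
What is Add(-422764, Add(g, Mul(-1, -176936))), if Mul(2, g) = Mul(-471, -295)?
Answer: Rational(-352711, 2) ≈ -1.7636e+5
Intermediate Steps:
g = Rational(138945, 2) (g = Mul(Rational(1, 2), Mul(-471, -295)) = Mul(Rational(1, 2), 138945) = Rational(138945, 2) ≈ 69473.)
Add(-422764, Add(g, Mul(-1, -176936))) = Add(-422764, Add(Rational(138945, 2), Mul(-1, -176936))) = Add(-422764, Add(Rational(138945, 2), 176936)) = Add(-422764, Rational(492817, 2)) = Rational(-352711, 2)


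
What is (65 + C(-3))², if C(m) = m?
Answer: 3844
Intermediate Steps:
(65 + C(-3))² = (65 - 3)² = 62² = 3844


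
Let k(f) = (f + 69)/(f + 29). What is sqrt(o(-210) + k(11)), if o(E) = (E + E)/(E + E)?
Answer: sqrt(3) ≈ 1.7320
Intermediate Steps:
o(E) = 1 (o(E) = (2*E)/((2*E)) = (2*E)*(1/(2*E)) = 1)
k(f) = (69 + f)/(29 + f)
sqrt(o(-210) + k(11)) = sqrt(1 + (69 + 11)/(29 + 11)) = sqrt(1 + 80/40) = sqrt(1 + (1/40)*80) = sqrt(1 + 2) = sqrt(3)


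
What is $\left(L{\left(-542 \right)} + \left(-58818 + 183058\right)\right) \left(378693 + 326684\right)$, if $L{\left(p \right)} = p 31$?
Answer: $75784294126$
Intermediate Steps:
$L{\left(p \right)} = 31 p$
$\left(L{\left(-542 \right)} + \left(-58818 + 183058\right)\right) \left(378693 + 326684\right) = \left(31 \left(-542\right) + \left(-58818 + 183058\right)\right) \left(378693 + 326684\right) = \left(-16802 + 124240\right) 705377 = 107438 \cdot 705377 = 75784294126$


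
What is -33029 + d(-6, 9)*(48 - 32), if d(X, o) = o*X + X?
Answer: -33989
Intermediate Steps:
d(X, o) = X + X*o (d(X, o) = X*o + X = X + X*o)
-33029 + d(-6, 9)*(48 - 32) = -33029 + (-6*(1 + 9))*(48 - 32) = -33029 - 6*10*16 = -33029 - 60*16 = -33029 - 960 = -33989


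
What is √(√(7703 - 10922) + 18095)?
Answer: √(18095 + I*√3219) ≈ 134.52 + 0.211*I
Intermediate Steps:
√(√(7703 - 10922) + 18095) = √(√(-3219) + 18095) = √(I*√3219 + 18095) = √(18095 + I*√3219)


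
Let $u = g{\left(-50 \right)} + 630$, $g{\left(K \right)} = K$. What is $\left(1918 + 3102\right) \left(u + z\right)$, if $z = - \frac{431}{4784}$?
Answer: $\frac{3481732695}{1196} \approx 2.9111 \cdot 10^{6}$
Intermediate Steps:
$z = - \frac{431}{4784}$ ($z = \left(-431\right) \frac{1}{4784} = - \frac{431}{4784} \approx -0.090092$)
$u = 580$ ($u = -50 + 630 = 580$)
$\left(1918 + 3102\right) \left(u + z\right) = \left(1918 + 3102\right) \left(580 - \frac{431}{4784}\right) = 5020 \cdot \frac{2774289}{4784} = \frac{3481732695}{1196}$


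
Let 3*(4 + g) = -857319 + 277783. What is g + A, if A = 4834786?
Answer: 13924810/3 ≈ 4.6416e+6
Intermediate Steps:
g = -579548/3 (g = -4 + (-857319 + 277783)/3 = -4 + (1/3)*(-579536) = -4 - 579536/3 = -579548/3 ≈ -1.9318e+5)
g + A = -579548/3 + 4834786 = 13924810/3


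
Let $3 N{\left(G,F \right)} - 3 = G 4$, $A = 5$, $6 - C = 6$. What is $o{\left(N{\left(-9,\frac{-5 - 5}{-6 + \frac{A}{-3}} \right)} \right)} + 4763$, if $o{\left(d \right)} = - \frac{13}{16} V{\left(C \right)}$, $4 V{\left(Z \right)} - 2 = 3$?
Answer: $\frac{304767}{64} \approx 4762.0$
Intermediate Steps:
$C = 0$ ($C = 6 - 6 = 0$)
$V{\left(Z \right)} = \frac{5}{4}$ ($V{\left(Z \right)} = \frac{1}{2} + \frac{1}{4} \cdot 3 = \frac{1}{2} + \frac{3}{4} = \frac{5}{4}$)
$N{\left(G,F \right)} = 1 + \frac{4 G}{3}$ ($N{\left(G,F \right)} = 1 + \frac{G 4}{3} = 1 + \frac{4 G}{3}$)
$o{\left(d \right)} = - \frac{65}{64}$ ($o{\left(d \right)} = - \frac{13}{16} \cdot \frac{5}{4} = \left(-13\right) \frac{1}{16} \cdot \frac{5}{4} = \left(- \frac{13}{16}\right) \frac{5}{4} = - \frac{65}{64}$)
$o{\left(N{\left(-9,\frac{-5 - 5}{-6 + \frac{A}{-3}} \right)} \right)} + 4763 = - \frac{65}{64} + 4763 = \frac{304767}{64}$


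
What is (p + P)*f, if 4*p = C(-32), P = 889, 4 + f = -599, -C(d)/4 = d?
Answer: -555363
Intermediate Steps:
C(d) = -4*d
f = -603 (f = -4 - 599 = -603)
p = 32 (p = (-4*(-32))/4 = (¼)*128 = 32)
(p + P)*f = (32 + 889)*(-603) = 921*(-603) = -555363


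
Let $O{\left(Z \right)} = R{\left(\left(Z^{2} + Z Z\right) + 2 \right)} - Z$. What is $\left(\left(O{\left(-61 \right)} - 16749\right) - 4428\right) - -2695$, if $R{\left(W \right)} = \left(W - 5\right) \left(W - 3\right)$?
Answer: $55335178$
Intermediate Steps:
$R{\left(W \right)} = \left(-5 + W\right) \left(-3 + W\right)$
$O{\left(Z \right)} = -1 + \left(2 + 2 Z^{2}\right)^{2} - Z - 16 Z^{2}$ ($O{\left(Z \right)} = \left(15 + \left(\left(Z^{2} + Z Z\right) + 2\right)^{2} - 8 \left(\left(Z^{2} + Z Z\right) + 2\right)\right) - Z = \left(15 + \left(\left(Z^{2} + Z^{2}\right) + 2\right)^{2} - 8 \left(\left(Z^{2} + Z^{2}\right) + 2\right)\right) - Z = \left(15 + \left(2 Z^{2} + 2\right)^{2} - 8 \left(2 Z^{2} + 2\right)\right) - Z = \left(15 + \left(2 + 2 Z^{2}\right)^{2} - 8 \left(2 + 2 Z^{2}\right)\right) - Z = \left(15 + \left(2 + 2 Z^{2}\right)^{2} - \left(16 + 16 Z^{2}\right)\right) - Z = \left(-1 + \left(2 + 2 Z^{2}\right)^{2} - 16 Z^{2}\right) - Z = -1 + \left(2 + 2 Z^{2}\right)^{2} - Z - 16 Z^{2}$)
$\left(\left(O{\left(-61 \right)} - 16749\right) - 4428\right) - -2695 = \left(\left(\left(3 - -61 - 8 \left(-61\right)^{2} + 4 \left(-61\right)^{4}\right) - 16749\right) - 4428\right) - -2695 = \left(\left(\left(3 + 61 - 29768 + 4 \cdot 13845841\right) - 16749\right) - 4428\right) + 2695 = \left(\left(\left(3 + 61 - 29768 + 55383364\right) - 16749\right) - 4428\right) + 2695 = \left(\left(55353660 - 16749\right) - 4428\right) + 2695 = \left(55336911 - 4428\right) + 2695 = 55332483 + 2695 = 55335178$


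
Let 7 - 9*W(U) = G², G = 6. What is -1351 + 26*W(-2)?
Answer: -12913/9 ≈ -1434.8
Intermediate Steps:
W(U) = -29/9 (W(U) = 7/9 - ⅑*6² = 7/9 - ⅑*36 = 7/9 - 4 = -29/9)
-1351 + 26*W(-2) = -1351 + 26*(-29/9) = -1351 - 754/9 = -12913/9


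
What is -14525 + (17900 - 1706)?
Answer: 1669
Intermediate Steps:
-14525 + (17900 - 1706) = -14525 + 16194 = 1669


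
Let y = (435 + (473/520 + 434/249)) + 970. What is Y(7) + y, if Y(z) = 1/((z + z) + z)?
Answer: 1275883159/906360 ≈ 1407.7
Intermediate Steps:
y = 182262857/129480 (y = (435 + (473*(1/520) + 434*(1/249))) + 970 = (435 + (473/520 + 434/249)) + 970 = (435 + 343457/129480) + 970 = 56667257/129480 + 970 = 182262857/129480 ≈ 1407.7)
Y(z) = 1/(3*z) (Y(z) = 1/(2*z + z) = 1/(3*z))
Y(7) + y = (⅓)/7 + 182262857/129480 = (⅓)*(⅐) + 182262857/129480 = 1/21 + 182262857/129480 = 1275883159/906360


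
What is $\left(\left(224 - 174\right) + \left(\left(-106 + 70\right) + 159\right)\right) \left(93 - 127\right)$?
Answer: $-5882$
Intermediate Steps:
$\left(\left(224 - 174\right) + \left(\left(-106 + 70\right) + 159\right)\right) \left(93 - 127\right) = \left(\left(224 - 174\right) + \left(-36 + 159\right)\right) \left(-34\right) = \left(50 + 123\right) \left(-34\right) = 173 \left(-34\right) = -5882$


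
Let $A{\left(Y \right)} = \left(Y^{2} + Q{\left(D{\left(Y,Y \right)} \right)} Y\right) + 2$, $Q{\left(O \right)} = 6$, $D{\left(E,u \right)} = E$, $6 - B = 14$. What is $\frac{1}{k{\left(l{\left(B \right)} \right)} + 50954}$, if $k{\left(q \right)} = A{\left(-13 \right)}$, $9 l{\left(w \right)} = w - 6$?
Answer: $\frac{1}{51047} \approx 1.959 \cdot 10^{-5}$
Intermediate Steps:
$B = -8$ ($B = 6 - 14 = -8$)
$l{\left(w \right)} = - \frac{2}{3} + \frac{w}{9}$ ($l{\left(w \right)} = \frac{w - 6}{9} = \frac{-6 + w}{9} = - \frac{2}{3} + \frac{w}{9}$)
$A{\left(Y \right)} = 2 + Y^{2} + 6 Y$ ($A{\left(Y \right)} = \left(Y^{2} + 6 Y\right) + 2 = 2 + Y^{2} + 6 Y$)
$k{\left(q \right)} = 93$ ($k{\left(q \right)} = 2 + \left(-13\right)^{2} + 6 \left(-13\right) = 2 + 169 - 78 = 93$)
$\frac{1}{k{\left(l{\left(B \right)} \right)} + 50954} = \frac{1}{93 + 50954} = \frac{1}{51047}$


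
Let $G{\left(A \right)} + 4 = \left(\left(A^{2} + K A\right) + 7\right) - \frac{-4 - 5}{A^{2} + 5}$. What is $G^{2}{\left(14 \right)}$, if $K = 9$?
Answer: $\frac{474281284}{4489} \approx 1.0565 \cdot 10^{5}$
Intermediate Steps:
$G{\left(A \right)} = 3 + A^{2} + 9 A + \frac{9}{5 + A^{2}}$ ($G{\left(A \right)} = -4 - \left(-7 - A^{2} - 9 A + \frac{-4 - 5}{A^{2} + 5}\right) = -4 - \left(-7 - A^{2} - 9 A - \frac{9}{5 + A^{2}}\right) = -4 + \left(\left(7 + A^{2} + 9 A\right) + \frac{9}{5 + A^{2}}\right) = -4 + \left(7 + A^{2} + 9 A + \frac{9}{5 + A^{2}}\right) = 3 + A^{2} + 9 A + \frac{9}{5 + A^{2}}$)
$G^{2}{\left(14 \right)} = \left(\frac{24 + 14^{4} + 8 \cdot 14^{2} + 9 \cdot 14^{3} + 45 \cdot 14}{5 + 14^{2}}\right)^{2} = \left(\frac{24 + 38416 + 8 \cdot 196 + 9 \cdot 2744 + 630}{5 + 196}\right)^{2} = \left(\frac{24 + 38416 + 1568 + 24696 + 630}{201}\right)^{2} = \left(\frac{1}{201} \cdot 65334\right)^{2} = \left(\frac{21778}{67}\right)^{2} = \frac{474281284}{4489}$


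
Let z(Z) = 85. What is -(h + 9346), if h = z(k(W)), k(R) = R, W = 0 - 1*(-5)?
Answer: -9431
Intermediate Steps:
W = 5 (W = 0 + 5 = 5)
h = 85
-(h + 9346) = -(85 + 9346) = -1*9431 = -9431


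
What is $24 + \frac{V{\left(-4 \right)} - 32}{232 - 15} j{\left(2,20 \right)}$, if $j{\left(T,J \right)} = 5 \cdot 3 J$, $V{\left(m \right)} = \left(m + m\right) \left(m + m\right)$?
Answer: $\frac{14808}{217} \approx 68.24$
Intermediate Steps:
$V{\left(m \right)} = 4 m^{2}$ ($V{\left(m \right)} = 2 m 2 m = 4 m^{2}$)
$j{\left(T,J \right)} = 15 J$
$24 + \frac{V{\left(-4 \right)} - 32}{232 - 15} j{\left(2,20 \right)} = 24 + \frac{4 \left(-4\right)^{2} - 32}{232 - 15} \cdot 15 \cdot 20 = 24 + \frac{4 \cdot 16 - 32}{217} \cdot 300 = 24 + \left(64 - 32\right) \frac{1}{217} \cdot 300 = 24 + 32 \cdot \frac{1}{217} \cdot 300 = 24 + \frac{32}{217} \cdot 300 = 24 + \frac{9600}{217} = \frac{14808}{217}$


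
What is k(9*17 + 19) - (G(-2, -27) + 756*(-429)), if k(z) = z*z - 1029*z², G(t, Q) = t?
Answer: -30088026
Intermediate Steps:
k(z) = -1028*z² (k(z) = z² - 1029*z² = -1028*z²)
k(9*17 + 19) - (G(-2, -27) + 756*(-429)) = -1028*(9*17 + 19)² - (-2 + 756*(-429)) = -1028*(153 + 19)² - (-2 - 324324) = -1028*172² - 1*(-324326) = -1028*29584 + 324326 = -30412352 + 324326 = -30088026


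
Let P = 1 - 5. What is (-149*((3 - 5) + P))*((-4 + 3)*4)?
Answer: -3576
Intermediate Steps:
P = -4
(-149*((3 - 5) + P))*((-4 + 3)*4) = (-149*((3 - 5) - 4))*((-4 + 3)*4) = (-149*(-2 - 4))*(-1*4) = -149*(-6)*(-4) = 894*(-4) = -3576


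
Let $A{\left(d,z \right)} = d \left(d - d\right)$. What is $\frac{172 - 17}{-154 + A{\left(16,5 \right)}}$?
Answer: $- \frac{155}{154} \approx -1.0065$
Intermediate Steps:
$A{\left(d,z \right)} = 0$ ($A{\left(d,z \right)} = d 0 = 0$)
$\frac{172 - 17}{-154 + A{\left(16,5 \right)}} = \frac{172 - 17}{-154 + 0} = \frac{155}{-154} = 155 \left(- \frac{1}{154}\right) = - \frac{155}{154}$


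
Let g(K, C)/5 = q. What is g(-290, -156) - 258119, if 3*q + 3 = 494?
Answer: -771902/3 ≈ -2.5730e+5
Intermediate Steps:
q = 491/3 (q = -1 + (⅓)*494 = -1 + 494/3 = 491/3 ≈ 163.67)
g(K, C) = 2455/3 (g(K, C) = 5*(491/3) = 2455/3)
g(-290, -156) - 258119 = 2455/3 - 258119 = -771902/3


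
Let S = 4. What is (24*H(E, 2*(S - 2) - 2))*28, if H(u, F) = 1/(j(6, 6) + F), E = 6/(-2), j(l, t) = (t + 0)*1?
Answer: 84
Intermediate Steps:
j(l, t) = t (j(l, t) = t*1 = t)
E = -3 (E = 6*(-½) = -3)
H(u, F) = 1/(6 + F)
(24*H(E, 2*(S - 2) - 2))*28 = (24/(6 + (2*(4 - 2) - 2)))*28 = (24/(6 + (2*2 - 2)))*28 = (24/(6 + (4 - 2)))*28 = (24/(6 + 2))*28 = (24/8)*28 = (24*(⅛))*28 = 3*28 = 84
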